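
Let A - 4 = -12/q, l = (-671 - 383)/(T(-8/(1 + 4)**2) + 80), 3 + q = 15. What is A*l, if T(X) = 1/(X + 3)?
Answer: -70618/1795 ≈ -39.341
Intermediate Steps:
q = 12 (q = -3 + 15 = 12)
T(X) = 1/(3 + X)
l = -70618/5385 (l = (-671 - 383)/(1/(3 - 8/(1 + 4)**2) + 80) = -1054/(1/(3 - 8/(5**2)) + 80) = -1054/(1/(3 - 8/25) + 80) = -1054/(1/(67/25) + 80) = -1054/(25/67 + 80) = -1054/5385/67 = -1054*67/5385 = -70618/5385 ≈ -13.114)
A = 3 (A = 4 - 12/12 = 4 - 12*1/12 = 4 - 1 = 3)
A*l = 3*(-70618/5385) = -70618/1795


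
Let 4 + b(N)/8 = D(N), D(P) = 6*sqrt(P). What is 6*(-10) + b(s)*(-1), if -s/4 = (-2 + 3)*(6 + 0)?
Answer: -28 - 96*I*sqrt(6) ≈ -28.0 - 235.15*I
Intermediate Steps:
s = -24 (s = -4*(-2 + 3)*(6 + 0) = -4*6 = -24)
b(N) = -32 + 48*sqrt(N) (b(N) = -32 + 8*(6*sqrt(N)) = -32 + 48*sqrt(N))
6*(-10) + b(s)*(-1) = 6*(-10) + (-32 + 48*sqrt(-24))*(-1) = -60 + (-32 + 48*(2*I*sqrt(6)))*(-1) = -60 + (-32 + 96*I*sqrt(6))*(-1) = -60 + (32 - 96*I*sqrt(6)) = -28 - 96*I*sqrt(6)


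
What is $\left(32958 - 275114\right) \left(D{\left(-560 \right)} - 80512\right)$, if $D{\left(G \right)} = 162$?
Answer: $19457234600$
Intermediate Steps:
$\left(32958 - 275114\right) \left(D{\left(-560 \right)} - 80512\right) = \left(32958 - 275114\right) \left(162 - 80512\right) = - 242156 \left(162 - 80512\right) = \left(-242156\right) \left(-80350\right) = 19457234600$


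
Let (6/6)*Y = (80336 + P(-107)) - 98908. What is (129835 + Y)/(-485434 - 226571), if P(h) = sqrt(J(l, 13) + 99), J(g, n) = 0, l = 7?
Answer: -111263/712005 - sqrt(11)/237335 ≈ -0.15628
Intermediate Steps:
P(h) = 3*sqrt(11) (P(h) = sqrt(0 + 99) = sqrt(99) = 3*sqrt(11))
Y = -18572 + 3*sqrt(11) (Y = (80336 + 3*sqrt(11)) - 98908 = -18572 + 3*sqrt(11) ≈ -18562.)
(129835 + Y)/(-485434 - 226571) = (129835 + (-18572 + 3*sqrt(11)))/(-485434 - 226571) = (111263 + 3*sqrt(11))/(-712005) = (111263 + 3*sqrt(11))*(-1/712005) = -111263/712005 - sqrt(11)/237335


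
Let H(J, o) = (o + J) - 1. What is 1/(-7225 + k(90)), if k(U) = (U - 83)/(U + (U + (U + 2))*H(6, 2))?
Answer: -1364/9854893 ≈ -0.00013841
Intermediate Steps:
H(J, o) = -1 + J + o (H(J, o) = (J + o) - 1 = -1 + J + o)
k(U) = (-83 + U)/(14 + 15*U) (k(U) = (U - 83)/(U + (U + (U + 2))*(-1 + 6 + 2)) = (-83 + U)/(U + (U + (2 + U))*7) = (-83 + U)/(U + (2 + 2*U)*7) = (-83 + U)/(U + (14 + 14*U)) = (-83 + U)/(14 + 15*U))
1/(-7225 + k(90)) = 1/(-7225 + (-83 + 90)/(14 + 15*90)) = 1/(-7225 + 7/(14 + 1350)) = 1/(-7225 + 7/1364) = 1/(-9854893/1364) = -1364/9854893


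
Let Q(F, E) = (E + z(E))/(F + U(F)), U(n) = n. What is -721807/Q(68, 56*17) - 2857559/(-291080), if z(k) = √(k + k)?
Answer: -150375644269/1455400 + 1443614*√119/3325 ≈ -98586.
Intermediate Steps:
z(k) = √2*√k (z(k) = √(2*k) = √2*√k)
Q(F, E) = (E + √2*√E)/(2*F) (Q(F, E) = (E + √2*√E)/(F + F) = (E + √2*√E)/((2*F)) = (E + √2*√E)*(1/(2*F)) = (E + √2*√E)/(2*F))
-721807/Q(68, 56*17) - 2857559/(-291080) = -721807*136/(56*17 + √2*√(56*17)) - 2857559/(-291080) = -721807*136/(952 + √2*√952) - 2857559*(-1/291080) = -721807*136/(952 + √2*(2*√238)) + 2857559/291080 = -721807*136/(952 + 4*√119) + 2857559/291080 = -721807/(7 + √119/34) + 2857559/291080 = 2857559/291080 - 721807/(7 + √119/34)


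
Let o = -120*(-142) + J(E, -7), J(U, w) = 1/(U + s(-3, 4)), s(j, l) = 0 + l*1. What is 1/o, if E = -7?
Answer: 3/51119 ≈ 5.8687e-5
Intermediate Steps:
s(j, l) = l (s(j, l) = 0 + l = l)
J(U, w) = 1/(4 + U) (J(U, w) = 1/(U + 4) = 1/(4 + U))
o = 51119/3 (o = -120*(-142) + 1/(4 - 7) = 17040 + 1/(-3) = 17040 - ⅓ = 51119/3 ≈ 17040.)
1/o = 1/(51119/3) = 3/51119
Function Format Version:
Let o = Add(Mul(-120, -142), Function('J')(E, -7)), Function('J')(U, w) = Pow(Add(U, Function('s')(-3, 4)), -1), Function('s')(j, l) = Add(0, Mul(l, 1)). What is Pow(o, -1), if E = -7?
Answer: Rational(3, 51119) ≈ 5.8687e-5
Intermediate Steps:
Function('s')(j, l) = l (Function('s')(j, l) = Add(0, l) = l)
Function('J')(U, w) = Pow(Add(4, U), -1) (Function('J')(U, w) = Pow(Add(U, 4), -1) = Pow(Add(4, U), -1))
o = Rational(51119, 3) (o = Add(Mul(-120, -142), Pow(Add(4, -7), -1)) = Add(17040, Pow(-3, -1)) = Add(17040, Rational(-1, 3)) = Rational(51119, 3) ≈ 17040.)
Pow(o, -1) = Pow(Rational(51119, 3), -1) = Rational(3, 51119)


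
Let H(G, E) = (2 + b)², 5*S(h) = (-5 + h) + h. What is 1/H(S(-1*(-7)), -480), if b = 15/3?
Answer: 1/49 ≈ 0.020408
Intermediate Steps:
b = 5 (b = 15*(⅓) = 5)
S(h) = -1 + 2*h/5 (S(h) = ((-5 + h) + h)/5 = (-5 + 2*h)/5 = -1 + 2*h/5)
H(G, E) = 49 (H(G, E) = (2 + 5)² = 7² = 49)
1/H(S(-1*(-7)), -480) = 1/49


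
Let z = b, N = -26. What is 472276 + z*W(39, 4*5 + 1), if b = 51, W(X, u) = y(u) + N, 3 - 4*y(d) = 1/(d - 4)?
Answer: 941975/2 ≈ 4.7099e+5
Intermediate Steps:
y(d) = ¾ - 1/(4*(-4 + d)) (y(d) = ¾ - 1/(4*(d - 4)) = ¾ - 1/(4*(-4 + d)))
W(X, u) = -26 + (-13 + 3*u)/(4*(-4 + u)) (W(X, u) = (-13 + 3*u)/(4*(-4 + u)) - 26 = -26 + (-13 + 3*u)/(4*(-4 + u)))
z = 51
472276 + z*W(39, 4*5 + 1) = 472276 + 51*((403 - 101*(4*5 + 1))/(4*(-4 + (4*5 + 1)))) = 472276 + 51*((403 - 101*(20 + 1))/(4*(-4 + (20 + 1)))) = 472276 + 51*((403 - 101*21)/(4*(-4 + 21))) = 472276 + 51*((¼)*(403 - 2121)/17) = 472276 + 51*((¼)*(1/17)*(-1718)) = 472276 + 51*(-859/34) = 472276 - 2577/2 = 941975/2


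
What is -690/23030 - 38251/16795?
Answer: -89250908/38678885 ≈ -2.3075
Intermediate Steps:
-690/23030 - 38251/16795 = -690*1/23030 - 38251*1/16795 = -69/2303 - 38251/16795 = -89250908/38678885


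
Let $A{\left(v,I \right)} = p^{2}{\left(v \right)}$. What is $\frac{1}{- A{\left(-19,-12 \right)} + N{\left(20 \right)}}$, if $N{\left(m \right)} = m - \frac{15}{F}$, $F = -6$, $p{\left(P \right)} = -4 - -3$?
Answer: $\frac{2}{43} \approx 0.046512$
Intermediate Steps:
$p{\left(P \right)} = -1$ ($p{\left(P \right)} = -4 + 3 = -1$)
$A{\left(v,I \right)} = 1$ ($A{\left(v,I \right)} = \left(-1\right)^{2} = 1$)
$N{\left(m \right)} = \frac{5}{2} + m$ ($N{\left(m \right)} = m - \frac{15}{-6} = m - 15 \left(- \frac{1}{6}\right) = m - - \frac{5}{2} = m + \frac{5}{2} = \frac{5}{2} + m$)
$\frac{1}{- A{\left(-19,-12 \right)} + N{\left(20 \right)}} = \frac{1}{\left(-1\right) 1 + \left(\frac{5}{2} + 20\right)} = \frac{1}{-1 + \frac{45}{2}} = \frac{1}{\frac{43}{2}} = \frac{2}{43}$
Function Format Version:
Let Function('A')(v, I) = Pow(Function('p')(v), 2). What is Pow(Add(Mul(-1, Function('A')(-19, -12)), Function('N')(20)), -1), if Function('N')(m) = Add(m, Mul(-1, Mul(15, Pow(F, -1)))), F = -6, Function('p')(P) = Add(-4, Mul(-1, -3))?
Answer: Rational(2, 43) ≈ 0.046512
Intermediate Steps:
Function('p')(P) = -1 (Function('p')(P) = Add(-4, 3) = -1)
Function('A')(v, I) = 1 (Function('A')(v, I) = Pow(-1, 2) = 1)
Function('N')(m) = Add(Rational(5, 2), m) (Function('N')(m) = Add(m, Mul(-1, Mul(15, Pow(-6, -1)))) = Add(m, Mul(-1, Mul(15, Rational(-1, 6)))) = Add(m, Mul(-1, Rational(-5, 2))) = Add(m, Rational(5, 2)) = Add(Rational(5, 2), m))
Pow(Add(Mul(-1, Function('A')(-19, -12)), Function('N')(20)), -1) = Pow(Add(Mul(-1, 1), Add(Rational(5, 2), 20)), -1) = Pow(Add(-1, Rational(45, 2)), -1) = Pow(Rational(43, 2), -1) = Rational(2, 43)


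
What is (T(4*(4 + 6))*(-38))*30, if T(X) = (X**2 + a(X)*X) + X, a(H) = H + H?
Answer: -5517600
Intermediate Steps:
a(H) = 2*H
T(X) = X + 3*X**2 (T(X) = (X**2 + (2*X)*X) + X = (X**2 + 2*X**2) + X = 3*X**2 + X = X + 3*X**2)
(T(4*(4 + 6))*(-38))*30 = (((4*(4 + 6))*(1 + 3*(4*(4 + 6))))*(-38))*30 = (((4*10)*(1 + 3*(4*10)))*(-38))*30 = ((40*(1 + 3*40))*(-38))*30 = ((40*(1 + 120))*(-38))*30 = ((40*121)*(-38))*30 = (4840*(-38))*30 = -183920*30 = -5517600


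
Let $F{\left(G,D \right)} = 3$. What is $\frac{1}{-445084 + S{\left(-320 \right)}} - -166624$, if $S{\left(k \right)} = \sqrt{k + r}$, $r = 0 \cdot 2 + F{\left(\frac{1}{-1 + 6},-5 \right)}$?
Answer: $\frac{33008175638313668}{198099767373} - \frac{i \sqrt{317}}{198099767373} \approx 1.6662 \cdot 10^{5} - 8.9876 \cdot 10^{-11} i$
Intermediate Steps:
$r = 3$ ($r = 0 \cdot 2 + 3 = 0 + 3 = 3$)
$S{\left(k \right)} = \sqrt{3 + k}$ ($S{\left(k \right)} = \sqrt{k + 3} = \sqrt{3 + k}$)
$\frac{1}{-445084 + S{\left(-320 \right)}} - -166624 = \frac{1}{-445084 + \sqrt{3 - 320}} - -166624 = \frac{1}{-445084 + \sqrt{-317}} + 166624 = \frac{1}{-445084 + i \sqrt{317}} + 166624 = 166624 + \frac{1}{-445084 + i \sqrt{317}}$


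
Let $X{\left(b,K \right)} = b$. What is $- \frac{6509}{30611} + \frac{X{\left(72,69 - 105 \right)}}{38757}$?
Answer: $- \frac{83355107}{395463509} \approx -0.21078$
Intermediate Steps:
$- \frac{6509}{30611} + \frac{X{\left(72,69 - 105 \right)}}{38757} = - \frac{6509}{30611} + \frac{72}{38757} = \left(-6509\right) \frac{1}{30611} + 72 \cdot \frac{1}{38757} = - \frac{6509}{30611} + \frac{24}{12919} = - \frac{83355107}{395463509}$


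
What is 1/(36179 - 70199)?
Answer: -1/34020 ≈ -2.9394e-5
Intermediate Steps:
1/(36179 - 70199) = 1/(-34020) = -1/34020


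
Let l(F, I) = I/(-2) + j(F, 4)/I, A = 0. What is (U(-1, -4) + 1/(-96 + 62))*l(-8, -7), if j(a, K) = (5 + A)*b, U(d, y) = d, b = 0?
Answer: -245/68 ≈ -3.6029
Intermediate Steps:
j(a, K) = 0 (j(a, K) = (5 + 0)*0 = 5*0 = 0)
l(F, I) = -I/2 (l(F, I) = I/(-2) + 0/I = I*(-½) + 0 = -I/2 + 0 = -I/2)
(U(-1, -4) + 1/(-96 + 62))*l(-8, -7) = (-1 + 1/(-96 + 62))*(-½*(-7)) = (-1 + 1/(-34))*(7/2) = (-1 - 1/34)*(7/2) = -35/34*7/2 = -245/68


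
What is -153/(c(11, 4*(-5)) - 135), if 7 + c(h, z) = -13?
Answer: 153/155 ≈ 0.98710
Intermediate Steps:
c(h, z) = -20 (c(h, z) = -7 - 13 = -20)
-153/(c(11, 4*(-5)) - 135) = -153/(-20 - 135) = -153/(-155) = -1/155*(-153) = 153/155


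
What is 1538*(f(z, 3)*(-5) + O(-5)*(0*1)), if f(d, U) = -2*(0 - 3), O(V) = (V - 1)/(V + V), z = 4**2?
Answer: -46140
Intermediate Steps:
z = 16
O(V) = (-1 + V)/(2*V) (O(V) = (-1 + V)/((2*V)) = (-1 + V)*(1/(2*V)) = (-1 + V)/(2*V))
f(d, U) = 6 (f(d, U) = -2*(-3) = 6)
1538*(f(z, 3)*(-5) + O(-5)*(0*1)) = 1538*(6*(-5) + ((1/2)*(-1 - 5)/(-5))*(0*1)) = 1538*(-30 + ((1/2)*(-1/5)*(-6))*0) = 1538*(-30 + (3/5)*0) = 1538*(-30 + 0) = 1538*(-30) = -46140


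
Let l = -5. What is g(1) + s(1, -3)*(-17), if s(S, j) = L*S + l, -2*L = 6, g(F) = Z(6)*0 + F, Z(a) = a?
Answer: 137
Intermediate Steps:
g(F) = F (g(F) = 6*0 + F = 0 + F = F)
L = -3 (L = -1/2*6 = -3)
s(S, j) = -5 - 3*S (s(S, j) = -3*S - 5 = -5 - 3*S)
g(1) + s(1, -3)*(-17) = 1 + (-5 - 3*1)*(-17) = 1 + (-5 - 3)*(-17) = 1 - 8*(-17) = 1 + 136 = 137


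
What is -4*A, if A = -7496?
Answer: 29984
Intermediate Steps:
-4*A = -4*(-7496) = 29984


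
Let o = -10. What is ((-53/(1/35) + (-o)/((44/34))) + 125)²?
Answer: 358913025/121 ≈ 2.9662e+6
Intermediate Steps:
((-53/(1/35) + (-o)/((44/34))) + 125)² = ((-53/(1/35) + (-1*(-10))/((44/34))) + 125)² = ((-53/1/35 + 10/((44*(1/34)))) + 125)² = ((-53*35 + 10/(22/17)) + 125)² = ((-1855 + 10*(17/22)) + 125)² = ((-1855 + 85/11) + 125)² = (-20320/11 + 125)² = (-18945/11)² = 358913025/121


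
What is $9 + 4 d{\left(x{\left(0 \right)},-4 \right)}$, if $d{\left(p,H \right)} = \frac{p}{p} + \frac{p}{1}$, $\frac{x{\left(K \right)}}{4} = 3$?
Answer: $61$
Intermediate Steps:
$x{\left(K \right)} = 12$ ($x{\left(K \right)} = 4 \cdot 3 = 12$)
$d{\left(p,H \right)} = 1 + p$ ($d{\left(p,H \right)} = 1 + p 1 = 1 + p$)
$9 + 4 d{\left(x{\left(0 \right)},-4 \right)} = 9 + 4 \left(1 + 12\right) = 9 + 4 \cdot 13 = 9 + 52 = 61$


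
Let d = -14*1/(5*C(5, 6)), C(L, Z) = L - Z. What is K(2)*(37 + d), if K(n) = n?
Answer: 398/5 ≈ 79.600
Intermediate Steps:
d = 14/5 (d = -14*1/(5*(5 - 1*6)) = -14*1/(5*(5 - 6)) = -14/((-1*5)) = -14/(-5) = -14*(-1/5) = 14/5 ≈ 2.8000)
K(2)*(37 + d) = 2*(37 + 14/5) = 2*(199/5) = 398/5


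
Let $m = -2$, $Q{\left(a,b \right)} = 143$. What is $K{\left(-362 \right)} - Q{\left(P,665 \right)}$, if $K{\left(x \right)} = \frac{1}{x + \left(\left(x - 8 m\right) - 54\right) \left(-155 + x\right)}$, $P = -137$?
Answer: $- \frac{29520633}{206438} \approx -143.0$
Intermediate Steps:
$K{\left(x \right)} = \frac{1}{x + \left(-155 + x\right) \left(-38 + x\right)}$ ($K{\left(x \right)} = \frac{1}{x + \left(\left(x - -16\right) - 54\right) \left(-155 + x\right)} = \frac{1}{x + \left(\left(x + 16\right) - 54\right) \left(-155 + x\right)} = \frac{1}{x + \left(\left(16 + x\right) - 54\right) \left(-155 + x\right)} = \frac{1}{x + \left(-38 + x\right) \left(-155 + x\right)} = \frac{1}{x + \left(-155 + x\right) \left(-38 + x\right)}$)
$K{\left(-362 \right)} - Q{\left(P,665 \right)} = \frac{1}{5890 + \left(-362\right)^{2} - -69504} - 143 = \frac{1}{5890 + 131044 + 69504} - 143 = \frac{1}{206438} - 143 = - \frac{29520633}{206438}$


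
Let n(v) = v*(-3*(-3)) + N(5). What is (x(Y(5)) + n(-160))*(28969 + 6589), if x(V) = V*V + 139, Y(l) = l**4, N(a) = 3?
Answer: 13843689466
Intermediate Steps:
x(V) = 139 + V**2 (x(V) = V**2 + 139 = 139 + V**2)
n(v) = 3 + 9*v (n(v) = v*(-3*(-3)) + 3 = v*9 + 3 = 9*v + 3 = 3 + 9*v)
(x(Y(5)) + n(-160))*(28969 + 6589) = ((139 + (5**4)**2) + (3 + 9*(-160)))*(28969 + 6589) = ((139 + 625**2) + (3 - 1440))*35558 = ((139 + 390625) - 1437)*35558 = (390764 - 1437)*35558 = 389327*35558 = 13843689466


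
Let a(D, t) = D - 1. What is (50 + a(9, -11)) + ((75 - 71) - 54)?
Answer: 8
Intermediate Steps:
a(D, t) = -1 + D
(50 + a(9, -11)) + ((75 - 71) - 54) = (50 + (-1 + 9)) + ((75 - 71) - 54) = (50 + 8) + (4 - 54) = 58 - 50 = 8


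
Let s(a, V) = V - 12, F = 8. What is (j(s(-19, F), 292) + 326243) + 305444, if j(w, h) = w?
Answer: 631683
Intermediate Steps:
s(a, V) = -12 + V
(j(s(-19, F), 292) + 326243) + 305444 = ((-12 + 8) + 326243) + 305444 = (-4 + 326243) + 305444 = 326239 + 305444 = 631683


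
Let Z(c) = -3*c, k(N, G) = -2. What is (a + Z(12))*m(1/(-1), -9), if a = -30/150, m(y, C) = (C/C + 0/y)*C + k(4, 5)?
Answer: 1991/5 ≈ 398.20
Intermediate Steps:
m(y, C) = -2 + C (m(y, C) = (C/C + 0/y)*C - 2 = (1 + 0)*C - 2 = 1*C - 2 = C - 2 = -2 + C)
a = -1/5 (a = -30*1/150 = -1/5 ≈ -0.20000)
(a + Z(12))*m(1/(-1), -9) = (-1/5 - 3*12)*(-2 - 9) = (-1/5 - 36)*(-11) = -181/5*(-11) = 1991/5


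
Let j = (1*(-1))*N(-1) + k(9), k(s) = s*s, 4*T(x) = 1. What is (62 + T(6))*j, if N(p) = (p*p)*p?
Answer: 10209/2 ≈ 5104.5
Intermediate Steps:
N(p) = p**3 (N(p) = p**2*p = p**3)
T(x) = 1/4 (T(x) = (1/4)*1 = 1/4)
k(s) = s**2
j = 82 (j = (1*(-1))*(-1)**3 + 9**2 = -1*(-1) + 81 = 1 + 81 = 82)
(62 + T(6))*j = (62 + 1/4)*82 = (249/4)*82 = 10209/2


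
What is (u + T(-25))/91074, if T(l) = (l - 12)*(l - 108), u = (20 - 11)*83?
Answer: 2834/45537 ≈ 0.062235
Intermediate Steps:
u = 747 (u = 9*83 = 747)
T(l) = (-108 + l)*(-12 + l) (T(l) = (-12 + l)*(-108 + l) = (-108 + l)*(-12 + l))
(u + T(-25))/91074 = (747 + (1296 + (-25)² - 120*(-25)))/91074 = (747 + (1296 + 625 + 3000))*(1/91074) = (747 + 4921)*(1/91074) = 5668*(1/91074) = 2834/45537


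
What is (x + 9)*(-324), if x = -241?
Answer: 75168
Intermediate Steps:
(x + 9)*(-324) = (-241 + 9)*(-324) = -232*(-324) = 75168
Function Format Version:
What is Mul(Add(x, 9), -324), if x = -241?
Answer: 75168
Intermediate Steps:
Mul(Add(x, 9), -324) = Mul(Add(-241, 9), -324) = Mul(-232, -324) = 75168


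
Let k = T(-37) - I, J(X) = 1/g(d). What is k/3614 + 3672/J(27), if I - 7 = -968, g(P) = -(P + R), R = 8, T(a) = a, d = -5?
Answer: -19905450/1807 ≈ -11016.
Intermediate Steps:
g(P) = -8 - P (g(P) = -(P + 8) = -(8 + P) = -8 - P)
I = -961 (I = 7 - 968 = -961)
J(X) = -1/3 (J(X) = 1/(-8 - 1*(-5)) = 1/(-8 + 5) = 1/(-3) = -1/3)
k = 924 (k = -37 - 1*(-961) = -37 + 961 = 924)
k/3614 + 3672/J(27) = 924/3614 + 3672/(-1/3) = 924*(1/3614) + 3672*(-3) = 462/1807 - 11016 = -19905450/1807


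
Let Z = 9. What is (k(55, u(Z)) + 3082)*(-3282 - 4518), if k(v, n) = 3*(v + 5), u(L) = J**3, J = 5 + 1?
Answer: -25443600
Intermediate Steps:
J = 6
u(L) = 216 (u(L) = 6**3 = 216)
k(v, n) = 15 + 3*v (k(v, n) = 3*(5 + v) = 15 + 3*v)
(k(55, u(Z)) + 3082)*(-3282 - 4518) = ((15 + 3*55) + 3082)*(-3282 - 4518) = ((15 + 165) + 3082)*(-7800) = (180 + 3082)*(-7800) = 3262*(-7800) = -25443600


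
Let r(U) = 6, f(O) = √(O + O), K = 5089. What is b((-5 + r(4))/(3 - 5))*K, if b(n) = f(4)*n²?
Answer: 5089*√2/2 ≈ 3598.5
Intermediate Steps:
f(O) = √2*√O (f(O) = √(2*O) = √2*√O)
b(n) = 2*√2*n² (b(n) = (√2*√4)*n² = (√2*2)*n² = (2*√2)*n² = 2*√2*n²)
b((-5 + r(4))/(3 - 5))*K = (2*√2*((-5 + 6)/(3 - 5))²)*5089 = (2*√2*(1/(-2))²)*5089 = (2*√2*(-½*1)²)*5089 = (2*√2*(-½)²)*5089 = (2*√2*(¼))*5089 = (√2/2)*5089 = 5089*√2/2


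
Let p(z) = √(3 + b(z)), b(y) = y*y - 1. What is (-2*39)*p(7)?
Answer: -78*√51 ≈ -557.03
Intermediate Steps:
b(y) = -1 + y² (b(y) = y² - 1 = -1 + y²)
p(z) = √(2 + z²) (p(z) = √(3 + (-1 + z²)) = √(2 + z²))
(-2*39)*p(7) = (-2*39)*√(2 + 7²) = -78*√(2 + 49) = -78*√51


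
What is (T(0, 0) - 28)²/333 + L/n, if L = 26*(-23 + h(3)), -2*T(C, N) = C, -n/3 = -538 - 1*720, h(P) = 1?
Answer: 12470/5661 ≈ 2.2028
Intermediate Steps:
n = 3774 (n = -3*(-538 - 1*720) = -3*(-538 - 720) = -3*(-1258) = 3774)
T(C, N) = -C/2
L = -572 (L = 26*(-23 + 1) = 26*(-22) = -572)
(T(0, 0) - 28)²/333 + L/n = (-½*0 - 28)²/333 - 572/3774 = (0 - 28)²*(1/333) - 572*1/3774 = (-28)²*(1/333) - 286/1887 = 784*(1/333) - 286/1887 = 784/333 - 286/1887 = 12470/5661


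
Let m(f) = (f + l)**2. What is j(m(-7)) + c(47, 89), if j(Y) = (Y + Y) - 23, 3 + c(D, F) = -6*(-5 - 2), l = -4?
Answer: 258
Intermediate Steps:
c(D, F) = 39 (c(D, F) = -3 - 6*(-5 - 2) = -3 - 6*(-7) = -3 + 42 = 39)
m(f) = (-4 + f)**2 (m(f) = (f - 4)**2 = (-4 + f)**2)
j(Y) = -23 + 2*Y (j(Y) = 2*Y - 23 = -23 + 2*Y)
j(m(-7)) + c(47, 89) = (-23 + 2*(-4 - 7)**2) + 39 = (-23 + 2*(-11)**2) + 39 = (-23 + 2*121) + 39 = (-23 + 242) + 39 = 219 + 39 = 258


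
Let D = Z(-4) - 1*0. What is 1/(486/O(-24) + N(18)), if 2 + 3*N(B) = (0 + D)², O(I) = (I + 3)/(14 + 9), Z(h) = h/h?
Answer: -21/11185 ≈ -0.0018775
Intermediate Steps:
Z(h) = 1
D = 1 (D = 1 - 1*0 = 1 + 0 = 1)
O(I) = 3/23 + I/23 (O(I) = (3 + I)/23 = (3 + I)*(1/23) = 3/23 + I/23)
N(B) = -⅓ (N(B) = -⅔ + (0 + 1)²/3 = -⅔ + (⅓)*1² = -⅔ + (⅓)*1 = -⅔ + ⅓ = -⅓)
1/(486/O(-24) + N(18)) = 1/(486/(3/23 + (1/23)*(-24)) - ⅓) = 1/(486/(3/23 - 24/23) - ⅓) = 1/(486/(-21/23) - ⅓) = 1/(486*(-23/21) - ⅓) = 1/(-3726/7 - ⅓) = 1/(-11185/21) = -21/11185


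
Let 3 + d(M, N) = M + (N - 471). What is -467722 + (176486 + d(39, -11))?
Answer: -291682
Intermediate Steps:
d(M, N) = -474 + M + N (d(M, N) = -3 + (M + (N - 471)) = -3 + (M + (-471 + N)) = -3 + (-471 + M + N) = -474 + M + N)
-467722 + (176486 + d(39, -11)) = -467722 + (176486 + (-474 + 39 - 11)) = -467722 + (176486 - 446) = -467722 + 176040 = -291682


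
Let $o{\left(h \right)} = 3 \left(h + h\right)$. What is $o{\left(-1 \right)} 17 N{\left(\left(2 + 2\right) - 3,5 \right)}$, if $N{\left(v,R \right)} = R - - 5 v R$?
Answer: $-3060$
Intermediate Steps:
$N{\left(v,R \right)} = R + 5 R v$ ($N{\left(v,R \right)} = R - - 5 R v = R + 5 R v$)
$o{\left(h \right)} = 6 h$ ($o{\left(h \right)} = 3 \cdot 2 h = 6 h$)
$o{\left(-1 \right)} 17 N{\left(\left(2 + 2\right) - 3,5 \right)} = 6 \left(-1\right) 17 \cdot 5 \left(1 + 5 \left(\left(2 + 2\right) - 3\right)\right) = \left(-6\right) 17 \cdot 5 \left(1 + 5 \left(4 - 3\right)\right) = - 102 \cdot 5 \left(1 + 5 \cdot 1\right) = - 102 \cdot 5 \left(1 + 5\right) = - 102 \cdot 5 \cdot 6 = \left(-102\right) 30 = -3060$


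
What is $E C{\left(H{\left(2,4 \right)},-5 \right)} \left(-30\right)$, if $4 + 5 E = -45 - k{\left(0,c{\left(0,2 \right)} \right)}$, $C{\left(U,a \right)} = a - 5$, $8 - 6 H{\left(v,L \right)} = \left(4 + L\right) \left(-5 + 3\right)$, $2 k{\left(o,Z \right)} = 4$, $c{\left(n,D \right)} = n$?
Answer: $-3060$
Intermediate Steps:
$k{\left(o,Z \right)} = 2$ ($k{\left(o,Z \right)} = \frac{1}{2} \cdot 4 = 2$)
$H{\left(v,L \right)} = \frac{8}{3} + \frac{L}{3}$ ($H{\left(v,L \right)} = \frac{4}{3} - \frac{\left(4 + L\right) \left(-5 + 3\right)}{6} = \frac{4}{3} - \frac{\left(4 + L\right) \left(-2\right)}{6} = \frac{4}{3} - \frac{-8 - 2 L}{6} = \frac{4}{3} + \left(\frac{4}{3} + \frac{L}{3}\right) = \frac{8}{3} + \frac{L}{3}$)
$C{\left(U,a \right)} = -5 + a$ ($C{\left(U,a \right)} = a - 5 = -5 + a$)
$E = - \frac{51}{5}$ ($E = - \frac{4}{5} + \frac{-45 - 2}{5} = - \frac{4}{5} + \frac{1}{5} \left(-47\right) = - \frac{4}{5} - \frac{47}{5} = - \frac{51}{5} \approx -10.2$)
$E C{\left(H{\left(2,4 \right)},-5 \right)} \left(-30\right) = - \frac{51 \left(-5 - 5\right)}{5} \left(-30\right) = \left(- \frac{51}{5}\right) \left(-10\right) \left(-30\right) = 102 \left(-30\right) = -3060$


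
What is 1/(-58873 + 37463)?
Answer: -1/21410 ≈ -4.6707e-5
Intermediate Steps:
1/(-58873 + 37463) = 1/(-21410) = -1/21410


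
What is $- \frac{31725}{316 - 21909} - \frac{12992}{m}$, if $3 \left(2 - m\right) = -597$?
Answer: $- \frac{274159531}{4340193} \approx -63.168$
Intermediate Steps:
$m = 201$ ($m = 2 - -199 = 2 + 199 = 201$)
$- \frac{31725}{316 - 21909} - \frac{12992}{m} = - \frac{31725}{316 - 21909} - \frac{12992}{201} = - \frac{31725}{-21593} - \frac{12992}{201} = \left(-31725\right) \left(- \frac{1}{21593}\right) - \frac{12992}{201} = \frac{31725}{21593} - \frac{12992}{201} = - \frac{274159531}{4340193}$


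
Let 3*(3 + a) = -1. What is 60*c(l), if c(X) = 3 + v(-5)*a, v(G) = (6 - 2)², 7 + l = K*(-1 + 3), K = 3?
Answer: -3020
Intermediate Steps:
a = -10/3 (a = -3 + (⅓)*(-1) = -3 - ⅓ = -10/3 ≈ -3.3333)
l = -1 (l = -7 + 3*(-1 + 3) = -7 + 3*2 = -7 + 6 = -1)
v(G) = 16 (v(G) = 4² = 16)
c(X) = -151/3 (c(X) = 3 + 16*(-10/3) = 3 - 160/3 = -151/3)
60*c(l) = 60*(-151/3) = -3020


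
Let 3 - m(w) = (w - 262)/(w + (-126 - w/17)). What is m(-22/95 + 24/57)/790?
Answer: 93391/80264790 ≈ 0.0011635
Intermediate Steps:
m(w) = 3 - (-262 + w)/(-126 + 16*w/17) (m(w) = 3 - (w - 262)/(w + (-126 - w/17)) = 3 - (-262 + w)/(w + (-126 - w/17)) = 3 - (-262 + w)/(-126 + 16*w/17))
m(-22/95 + 24/57)/790 = ((-1972 + 31*(-22/95 + 24/57))/(2*(-1071 + 8*(-22/95 + 24/57))))/790 = ((-1972 + 31*(-22*1/95 + 24*(1/57)))/(2*(-1071 + 8*(-22*1/95 + 24*(1/57)))))*(1/790) = ((-1972 + 31*(-22/95 + 8/19))/(2*(-1071 + 8*(-22/95 + 8/19))))*(1/790) = ((-1972 + 31*(18/95))/(2*(-1071 + 8*(18/95))))*(1/790) = ((-1972 + 558/95)/(2*(-1071 + 144/95)))*(1/790) = ((½)*(-186782/95)/(-101601/95))*(1/790) = ((½)*(-95/101601)*(-186782/95))*(1/790) = (93391/101601)*(1/790) = 93391/80264790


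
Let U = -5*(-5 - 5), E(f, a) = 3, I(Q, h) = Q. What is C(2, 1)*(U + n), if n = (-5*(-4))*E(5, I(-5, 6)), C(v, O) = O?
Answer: 110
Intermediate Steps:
n = 60 (n = -5*(-4)*3 = 20*3 = 60)
U = 50 (U = -5*(-10) = 50)
C(2, 1)*(U + n) = 1*(50 + 60) = 1*110 = 110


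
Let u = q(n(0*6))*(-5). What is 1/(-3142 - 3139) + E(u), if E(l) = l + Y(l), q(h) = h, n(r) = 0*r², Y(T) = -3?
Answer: -18844/6281 ≈ -3.0002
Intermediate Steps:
n(r) = 0
u = 0 (u = 0*(-5) = 0)
E(l) = -3 + l (E(l) = l - 3 = -3 + l)
1/(-3142 - 3139) + E(u) = 1/(-3142 - 3139) + (-3 + 0) = 1/(-6281) - 3 = -1/6281 - 3 = -18844/6281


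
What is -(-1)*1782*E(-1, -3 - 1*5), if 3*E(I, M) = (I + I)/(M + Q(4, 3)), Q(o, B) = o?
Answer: 297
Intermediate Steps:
E(I, M) = 2*I/(3*(4 + M)) (E(I, M) = ((I + I)/(M + 4))/3 = ((2*I)/(4 + M))/3 = (2*I/(4 + M))/3 = 2*I/(3*(4 + M)))
-(-1)*1782*E(-1, -3 - 1*5) = -(-1)*1782*((⅔)*(-1)/(4 + (-3 - 1*5))) = -(-1)*1782*((⅔)*(-1)/(4 + (-3 - 5))) = -(-1)*1782*((⅔)*(-1)/(4 - 8)) = -(-1)*1782*((⅔)*(-1)/(-4)) = -(-1)*1782*((⅔)*(-1)*(-¼)) = -(-1)*1782*(⅙) = -(-1)*297 = -1*(-297) = 297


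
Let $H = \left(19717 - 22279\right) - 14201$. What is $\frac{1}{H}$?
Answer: $- \frac{1}{16763} \approx -5.9655 \cdot 10^{-5}$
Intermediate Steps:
$H = -16763$ ($H = -2562 - 14201 = -16763$)
$\frac{1}{H} = \frac{1}{-16763} = - \frac{1}{16763}$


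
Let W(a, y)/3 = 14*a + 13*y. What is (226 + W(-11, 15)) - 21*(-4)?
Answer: 433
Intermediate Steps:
W(a, y) = 39*y + 42*a (W(a, y) = 3*(14*a + 13*y) = 3*(13*y + 14*a) = 39*y + 42*a)
(226 + W(-11, 15)) - 21*(-4) = (226 + (39*15 + 42*(-11))) - 21*(-4) = (226 + (585 - 462)) + 84 = (226 + 123) + 84 = 349 + 84 = 433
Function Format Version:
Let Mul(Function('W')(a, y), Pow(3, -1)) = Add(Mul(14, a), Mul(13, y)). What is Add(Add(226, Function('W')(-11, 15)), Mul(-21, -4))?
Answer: 433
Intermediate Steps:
Function('W')(a, y) = Add(Mul(39, y), Mul(42, a)) (Function('W')(a, y) = Mul(3, Add(Mul(14, a), Mul(13, y))) = Mul(3, Add(Mul(13, y), Mul(14, a))) = Add(Mul(39, y), Mul(42, a)))
Add(Add(226, Function('W')(-11, 15)), Mul(-21, -4)) = Add(Add(226, Add(Mul(39, 15), Mul(42, -11))), Mul(-21, -4)) = Add(Add(226, Add(585, -462)), 84) = Add(Add(226, 123), 84) = Add(349, 84) = 433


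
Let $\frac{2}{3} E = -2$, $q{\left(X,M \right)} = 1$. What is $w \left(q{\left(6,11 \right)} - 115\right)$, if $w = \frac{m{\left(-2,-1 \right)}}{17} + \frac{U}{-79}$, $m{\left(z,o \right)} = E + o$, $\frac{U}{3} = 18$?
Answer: $\frac{140676}{1343} \approx 104.75$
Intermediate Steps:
$U = 54$ ($U = 3 \cdot 18 = 54$)
$E = -3$ ($E = \frac{3}{2} \left(-2\right) = -3$)
$m{\left(z,o \right)} = -3 + o$
$w = - \frac{1234}{1343}$ ($w = \frac{-3 - 1}{17} + \frac{54}{-79} = \left(-4\right) \frac{1}{17} + 54 \left(- \frac{1}{79}\right) = - \frac{4}{17} - \frac{54}{79} = - \frac{1234}{1343} \approx -0.91884$)
$w \left(q{\left(6,11 \right)} - 115\right) = - \frac{1234 \left(1 - 115\right)}{1343} = \left(- \frac{1234}{1343}\right) \left(-114\right) = \frac{140676}{1343}$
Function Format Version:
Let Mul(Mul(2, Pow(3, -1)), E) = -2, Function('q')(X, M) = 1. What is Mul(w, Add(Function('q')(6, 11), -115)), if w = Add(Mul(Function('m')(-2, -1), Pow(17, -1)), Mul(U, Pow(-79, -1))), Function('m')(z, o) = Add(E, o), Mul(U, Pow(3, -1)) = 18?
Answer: Rational(140676, 1343) ≈ 104.75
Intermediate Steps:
U = 54 (U = Mul(3, 18) = 54)
E = -3 (E = Mul(Rational(3, 2), -2) = -3)
Function('m')(z, o) = Add(-3, o)
w = Rational(-1234, 1343) (w = Add(Mul(Add(-3, -1), Pow(17, -1)), Mul(54, Pow(-79, -1))) = Add(Mul(-4, Rational(1, 17)), Mul(54, Rational(-1, 79))) = Add(Rational(-4, 17), Rational(-54, 79)) = Rational(-1234, 1343) ≈ -0.91884)
Mul(w, Add(Function('q')(6, 11), -115)) = Mul(Rational(-1234, 1343), Add(1, -115)) = Mul(Rational(-1234, 1343), -114) = Rational(140676, 1343)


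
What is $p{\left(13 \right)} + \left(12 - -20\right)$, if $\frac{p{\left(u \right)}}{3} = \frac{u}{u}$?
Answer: $35$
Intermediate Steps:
$p{\left(u \right)} = 3$ ($p{\left(u \right)} = 3 \frac{u}{u} = 3 \cdot 1 = 3$)
$p{\left(13 \right)} + \left(12 - -20\right) = 3 + \left(12 - -20\right) = 3 + \left(12 + 20\right) = 3 + 32 = 35$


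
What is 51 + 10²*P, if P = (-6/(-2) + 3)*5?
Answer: 3051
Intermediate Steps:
P = 30 (P = (-6*(-½) + 3)*5 = (3 + 3)*5 = 6*5 = 30)
51 + 10²*P = 51 + 10²*30 = 51 + 100*30 = 51 + 3000 = 3051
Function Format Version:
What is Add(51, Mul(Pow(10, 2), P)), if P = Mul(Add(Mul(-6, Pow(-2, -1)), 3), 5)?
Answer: 3051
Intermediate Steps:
P = 30 (P = Mul(Add(Mul(-6, Rational(-1, 2)), 3), 5) = Mul(Add(3, 3), 5) = Mul(6, 5) = 30)
Add(51, Mul(Pow(10, 2), P)) = Add(51, Mul(Pow(10, 2), 30)) = Add(51, Mul(100, 30)) = Add(51, 3000) = 3051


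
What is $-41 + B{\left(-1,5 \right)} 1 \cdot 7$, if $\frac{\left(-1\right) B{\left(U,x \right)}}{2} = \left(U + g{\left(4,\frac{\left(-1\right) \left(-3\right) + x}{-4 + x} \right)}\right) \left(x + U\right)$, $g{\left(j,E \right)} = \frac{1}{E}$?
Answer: $8$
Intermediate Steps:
$B{\left(U,x \right)} = - 2 \left(U + x\right) \left(U + \frac{-4 + x}{3 + x}\right)$ ($B{\left(U,x \right)} = - 2 \left(U + \frac{1}{\left(\left(-1\right) \left(-3\right) + x\right) \frac{1}{-4 + x}}\right) \left(x + U\right) = - 2 \left(U + \frac{1}{\left(3 + x\right) \frac{1}{-4 + x}}\right) \left(U + x\right) = - 2 \left(U + \frac{1}{\frac{1}{-4 + x} \left(3 + x\right)}\right) \left(U + x\right) = - 2 \left(U + \frac{-4 + x}{3 + x}\right) \left(U + x\right) = - 2 \left(U + x\right) \left(U + \frac{-4 + x}{3 + x}\right)$)
$-41 + B{\left(-1,5 \right)} 1 \cdot 7 = -41 + \frac{2 \left(\left(-1\right) \left(-1\right) \left(-4 + 5\right) - 5 \left(-4 + 5\right) - \left(3 + 5\right) \left(\left(-1\right) \left(-1\right) - 5\right)\right)}{3 + 5} \cdot 1 \cdot 7 = -41 + \frac{2 \left(\left(-1\right) \left(-1\right) 1 - 5 \cdot 1 - 8 \left(1 - 5\right)\right)}{8} \cdot 7 = -41 + 2 \cdot \frac{1}{8} \left(1 - 5 - 8 \left(-4\right)\right) 7 = -41 + 2 \cdot \frac{1}{8} \left(1 - 5 + 32\right) 7 = -41 + 2 \cdot \frac{1}{8} \cdot 28 \cdot 7 = -41 + 7 \cdot 7 = -41 + 49 = 8$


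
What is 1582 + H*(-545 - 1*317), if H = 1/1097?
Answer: 1734592/1097 ≈ 1581.2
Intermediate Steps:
H = 1/1097 ≈ 0.00091158
1582 + H*(-545 - 1*317) = 1582 + (-545 - 1*317)/1097 = 1582 + (-545 - 317)/1097 = 1582 + (1/1097)*(-862) = 1582 - 862/1097 = 1734592/1097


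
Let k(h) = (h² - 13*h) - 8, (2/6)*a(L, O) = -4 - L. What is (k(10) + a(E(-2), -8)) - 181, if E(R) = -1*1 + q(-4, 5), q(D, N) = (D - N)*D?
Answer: -336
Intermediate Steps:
q(D, N) = D*(D - N)
E(R) = 35 (E(R) = -1*1 - 4*(-4 - 1*5) = -1 - 4*(-4 - 5) = -1 - 4*(-9) = -1 + 36 = 35)
a(L, O) = -12 - 3*L (a(L, O) = 3*(-4 - L) = -12 - 3*L)
k(h) = -8 + h² - 13*h
(k(10) + a(E(-2), -8)) - 181 = ((-8 + 10² - 13*10) + (-12 - 3*35)) - 181 = ((-8 + 100 - 130) + (-12 - 105)) - 181 = (-38 - 117) - 181 = -155 - 181 = -336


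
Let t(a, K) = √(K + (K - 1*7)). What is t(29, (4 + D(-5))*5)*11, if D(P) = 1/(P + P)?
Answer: 44*√2 ≈ 62.225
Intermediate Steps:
D(P) = 1/(2*P)
t(a, K) = √(-7 + 2*K) (t(a, K) = √(K + (K - 7)) = √(K + (-7 + K)) = √(-7 + 2*K))
t(29, (4 + D(-5))*5)*11 = √(-7 + 2*((4 + (½)/(-5))*5))*11 = √(-7 + 2*((4 + (½)*(-⅕))*5))*11 = √(-7 + 2*((4 - ⅒)*5))*11 = √(-7 + 2*((39/10)*5))*11 = √(-7 + 2*(39/2))*11 = √(-7 + 39)*11 = √32*11 = (4*√2)*11 = 44*√2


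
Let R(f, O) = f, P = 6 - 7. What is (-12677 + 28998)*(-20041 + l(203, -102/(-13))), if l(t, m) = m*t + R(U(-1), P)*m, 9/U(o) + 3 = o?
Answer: -7835924273/26 ≈ -3.0138e+8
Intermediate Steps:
U(o) = 9/(-3 + o)
P = -1
l(t, m) = -9*m/4 + m*t (l(t, m) = m*t + (9/(-3 - 1))*m = m*t + (9/(-4))*m = m*t + (9*(-¼))*m = m*t - 9*m/4 = -9*m/4 + m*t)
(-12677 + 28998)*(-20041 + l(203, -102/(-13))) = (-12677 + 28998)*(-20041 + (-102/(-13))*(-9 + 4*203)/4) = 16321*(-20041 + (-102*(-1/13))*(-9 + 812)/4) = 16321*(-20041 + (¼)*(102/13)*803) = 16321*(-20041 + 40953/26) = 16321*(-480113/26) = -7835924273/26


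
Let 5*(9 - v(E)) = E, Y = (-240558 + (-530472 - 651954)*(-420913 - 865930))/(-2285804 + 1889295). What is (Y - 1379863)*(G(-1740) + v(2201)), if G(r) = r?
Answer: 22458072942145912/1982545 ≈ 1.1328e+10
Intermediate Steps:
Y = -1521596380560/396509 (Y = (-240558 - 1182426*(-1286843))/(-396509) = (-240558 + 1521596621118)*(-1/396509) = 1521596380560*(-1/396509) = -1521596380560/396509 ≈ -3.8375e+6)
v(E) = 9 - E/5
(Y - 1379863)*(G(-1740) + v(2201)) = (-1521596380560/396509 - 1379863)*(-1740 + (9 - ⅕*2201)) = -2068724478827*(-1740 + (9 - 2201/5))/396509 = -2068724478827*(-1740 - 2156/5)/396509 = -2068724478827/396509*(-10856/5) = 22458072942145912/1982545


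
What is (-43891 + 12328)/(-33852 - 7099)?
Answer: 31563/40951 ≈ 0.77075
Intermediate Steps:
(-43891 + 12328)/(-33852 - 7099) = -31563/(-40951) = -31563*(-1/40951) = 31563/40951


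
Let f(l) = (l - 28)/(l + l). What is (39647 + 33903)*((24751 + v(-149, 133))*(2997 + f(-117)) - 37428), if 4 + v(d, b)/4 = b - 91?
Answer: 71340545239075/13 ≈ 5.4877e+12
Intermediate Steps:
f(l) = (-28 + l)/(2*l) (f(l) = (-28 + l)/((2*l)) = (-28 + l)*(1/(2*l)) = (-28 + l)/(2*l))
v(d, b) = -380 + 4*b (v(d, b) = -16 + 4*(b - 91) = -16 + 4*(-91 + b) = -16 + (-364 + 4*b) = -380 + 4*b)
(39647 + 33903)*((24751 + v(-149, 133))*(2997 + f(-117)) - 37428) = (39647 + 33903)*((24751 + (-380 + 4*133))*(2997 + (½)*(-28 - 117)/(-117)) - 37428) = 73550*((24751 + (-380 + 532))*(2997 + (½)*(-1/117)*(-145)) - 37428) = 73550*((24751 + 152)*(2997 + 145/234) - 37428) = 73550*(24903*(701443/234) - 37428) = 73550*(1940892781/26 - 37428) = 73550*(1939919653/26) = 71340545239075/13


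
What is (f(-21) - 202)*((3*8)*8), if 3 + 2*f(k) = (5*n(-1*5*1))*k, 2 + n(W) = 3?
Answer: -49152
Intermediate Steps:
n(W) = 1 (n(W) = -2 + 3 = 1)
f(k) = -3/2 + 5*k/2 (f(k) = -3/2 + ((5*1)*k)/2 = -3/2 + (5*k)/2 = -3/2 + 5*k/2)
(f(-21) - 202)*((3*8)*8) = ((-3/2 + (5/2)*(-21)) - 202)*((3*8)*8) = ((-3/2 - 105/2) - 202)*(24*8) = (-54 - 202)*192 = -256*192 = -49152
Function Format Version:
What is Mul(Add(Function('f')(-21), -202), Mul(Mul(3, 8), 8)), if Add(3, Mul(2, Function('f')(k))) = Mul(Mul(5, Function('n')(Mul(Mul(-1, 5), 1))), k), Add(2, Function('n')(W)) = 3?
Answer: -49152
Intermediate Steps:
Function('n')(W) = 1 (Function('n')(W) = Add(-2, 3) = 1)
Function('f')(k) = Add(Rational(-3, 2), Mul(Rational(5, 2), k)) (Function('f')(k) = Add(Rational(-3, 2), Mul(Rational(1, 2), Mul(Mul(5, 1), k))) = Add(Rational(-3, 2), Mul(Rational(1, 2), Mul(5, k))) = Add(Rational(-3, 2), Mul(Rational(5, 2), k)))
Mul(Add(Function('f')(-21), -202), Mul(Mul(3, 8), 8)) = Mul(Add(Add(Rational(-3, 2), Mul(Rational(5, 2), -21)), -202), Mul(Mul(3, 8), 8)) = Mul(Add(Add(Rational(-3, 2), Rational(-105, 2)), -202), Mul(24, 8)) = Mul(Add(-54, -202), 192) = Mul(-256, 192) = -49152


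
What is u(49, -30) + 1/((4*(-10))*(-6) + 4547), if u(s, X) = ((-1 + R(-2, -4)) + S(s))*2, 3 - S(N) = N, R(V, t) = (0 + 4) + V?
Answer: -430829/4787 ≈ -90.000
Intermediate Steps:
R(V, t) = 4 + V
S(N) = 3 - N
u(s, X) = 8 - 2*s (u(s, X) = ((-1 + (4 - 2)) + (3 - s))*2 = ((-1 + 2) + (3 - s))*2 = (1 + (3 - s))*2 = (4 - s)*2 = 8 - 2*s)
u(49, -30) + 1/((4*(-10))*(-6) + 4547) = (8 - 2*49) + 1/((4*(-10))*(-6) + 4547) = (8 - 98) + 1/(-40*(-6) + 4547) = -90 + 1/(240 + 4547) = -90 + 1/4787 = -430829/4787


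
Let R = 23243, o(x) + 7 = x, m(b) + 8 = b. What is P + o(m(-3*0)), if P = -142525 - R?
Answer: -165783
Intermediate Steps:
m(b) = -8 + b
o(x) = -7 + x
P = -165768 (P = -142525 - 1*23243 = -142525 - 23243 = -165768)
P + o(m(-3*0)) = -165768 + (-7 + (-8 - 3*0)) = -165768 + (-7 + (-8 + 0)) = -165768 + (-7 - 8) = -165768 - 15 = -165783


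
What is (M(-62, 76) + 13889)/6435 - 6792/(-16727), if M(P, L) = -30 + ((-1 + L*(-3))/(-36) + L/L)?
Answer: 9923369123/3874976820 ≈ 2.5609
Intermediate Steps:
M(P, L) = -1043/36 + L/12 (M(P, L) = -30 + ((-1 - 3*L)*(-1/36) + 1) = -30 + ((1/36 + L/12) + 1) = -30 + (37/36 + L/12) = -1043/36 + L/12)
(M(-62, 76) + 13889)/6435 - 6792/(-16727) = ((-1043/36 + (1/12)*76) + 13889)/6435 - 6792/(-16727) = ((-1043/36 + 19/3) + 13889)*(1/6435) - 6792*(-1/16727) = (-815/36 + 13889)*(1/6435) + 6792/16727 = (499189/36)*(1/6435) + 6792/16727 = 499189/231660 + 6792/16727 = 9923369123/3874976820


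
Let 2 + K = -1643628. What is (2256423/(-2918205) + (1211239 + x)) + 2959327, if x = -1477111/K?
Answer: 1333593927132566611/319763285610 ≈ 4.1706e+6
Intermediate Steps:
K = -1643630 (K = -2 - 1643628 = -1643630)
x = 1477111/1643630 (x = -1477111/(-1643630) = -1477111*(-1/1643630) = 1477111/1643630 ≈ 0.89869)
(2256423/(-2918205) + (1211239 + x)) + 2959327 = (2256423/(-2918205) + (1211239 + 1477111/1643630)) + 2959327 = (2256423*(-1/2918205) + 1990830234681/1643630) + 2959327 = (-752141/972735 + 1990830234681/1643630) + 2959327 = 387309802418182141/319763285610 + 2959327 = 1333593927132566611/319763285610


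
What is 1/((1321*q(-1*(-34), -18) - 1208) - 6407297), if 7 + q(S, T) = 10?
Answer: -1/6404542 ≈ -1.5614e-7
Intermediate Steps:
q(S, T) = 3 (q(S, T) = -7 + 10 = 3)
1/((1321*q(-1*(-34), -18) - 1208) - 6407297) = 1/((1321*3 - 1208) - 6407297) = 1/((3963 - 1208) - 6407297) = 1/(2755 - 6407297) = 1/(-6404542) = -1/6404542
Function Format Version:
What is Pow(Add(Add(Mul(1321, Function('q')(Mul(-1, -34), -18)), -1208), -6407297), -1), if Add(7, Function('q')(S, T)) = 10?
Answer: Rational(-1, 6404542) ≈ -1.5614e-7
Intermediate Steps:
Function('q')(S, T) = 3 (Function('q')(S, T) = Add(-7, 10) = 3)
Pow(Add(Add(Mul(1321, Function('q')(Mul(-1, -34), -18)), -1208), -6407297), -1) = Pow(Add(Add(Mul(1321, 3), -1208), -6407297), -1) = Pow(Add(Add(3963, -1208), -6407297), -1) = Pow(Add(2755, -6407297), -1) = Pow(-6404542, -1) = Rational(-1, 6404542)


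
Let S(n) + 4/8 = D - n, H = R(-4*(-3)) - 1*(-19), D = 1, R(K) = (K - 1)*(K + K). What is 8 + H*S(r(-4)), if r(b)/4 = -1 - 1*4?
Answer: 11619/2 ≈ 5809.5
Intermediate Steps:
R(K) = 2*K*(-1 + K) (R(K) = (-1 + K)*(2*K) = 2*K*(-1 + K))
r(b) = -20 (r(b) = 4*(-1 - 1*4) = 4*(-1 - 4) = 4*(-5) = -20)
H = 283 (H = 2*(-4*(-3))*(-1 - 4*(-3)) - 1*(-19) = 2*12*(-1 + 12) + 19 = 2*12*11 + 19 = 264 + 19 = 283)
S(n) = ½ - n (S(n) = -½ + (1 - n) = ½ - n)
8 + H*S(r(-4)) = 8 + 283*(½ - 1*(-20)) = 8 + 283*(½ + 20) = 8 + 283*(41/2) = 8 + 11603/2 = 11619/2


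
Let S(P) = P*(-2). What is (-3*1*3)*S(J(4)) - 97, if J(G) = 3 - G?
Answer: -115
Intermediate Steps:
S(P) = -2*P
(-3*1*3)*S(J(4)) - 97 = (-3*1*3)*(-2*(3 - 1*4)) - 97 = (-3*3)*(-2*(3 - 4)) - 97 = -(-18)*(-1) - 97 = -9*2 - 97 = -18 - 97 = -115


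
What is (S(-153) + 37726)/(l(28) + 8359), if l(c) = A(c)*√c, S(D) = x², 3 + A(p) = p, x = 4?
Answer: 315485378/69855381 - 1887100*√7/69855381 ≈ 4.4448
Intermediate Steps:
A(p) = -3 + p
S(D) = 16 (S(D) = 4² = 16)
l(c) = √c*(-3 + c) (l(c) = (-3 + c)*√c = √c*(-3 + c))
(S(-153) + 37726)/(l(28) + 8359) = (16 + 37726)/(√28*(-3 + 28) + 8359) = 37742/((2*√7)*25 + 8359) = 37742/(50*√7 + 8359) = 37742/(8359 + 50*√7)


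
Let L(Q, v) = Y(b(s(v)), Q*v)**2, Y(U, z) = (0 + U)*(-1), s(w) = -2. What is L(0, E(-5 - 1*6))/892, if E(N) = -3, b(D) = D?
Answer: 1/223 ≈ 0.0044843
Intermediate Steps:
Y(U, z) = -U (Y(U, z) = U*(-1) = -U)
L(Q, v) = 4 (L(Q, v) = (-1*(-2))**2 = 2**2 = 4)
L(0, E(-5 - 1*6))/892 = 4/892 = 4*(1/892) = 1/223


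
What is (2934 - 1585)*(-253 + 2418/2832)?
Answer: -160548537/472 ≈ -3.4015e+5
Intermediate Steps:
(2934 - 1585)*(-253 + 2418/2832) = 1349*(-253 + 2418*(1/2832)) = 1349*(-253 + 403/472) = 1349*(-119013/472) = -160548537/472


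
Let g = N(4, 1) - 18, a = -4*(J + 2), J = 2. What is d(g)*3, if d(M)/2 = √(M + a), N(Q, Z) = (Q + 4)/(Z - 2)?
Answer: 6*I*√42 ≈ 38.884*I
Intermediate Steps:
N(Q, Z) = (4 + Q)/(-2 + Z)
a = -16 (a = -4*(2 + 2) = -4*4 = -16)
g = -26 (g = (4 + 4)/(-2 + 1) - 18 = 8/(-1) - 18 = -1*8 - 18 = -8 - 18 = -26)
d(M) = 2*√(-16 + M) (d(M) = 2*√(M - 16) = 2*√(-16 + M))
d(g)*3 = (2*√(-16 - 26))*3 = (2*√(-42))*3 = (2*(I*√42))*3 = (2*I*√42)*3 = 6*I*√42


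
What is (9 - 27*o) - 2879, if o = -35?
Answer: -1925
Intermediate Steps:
(9 - 27*o) - 2879 = (9 - 27*(-35)) - 2879 = (9 + 945) - 2879 = 954 - 2879 = -1925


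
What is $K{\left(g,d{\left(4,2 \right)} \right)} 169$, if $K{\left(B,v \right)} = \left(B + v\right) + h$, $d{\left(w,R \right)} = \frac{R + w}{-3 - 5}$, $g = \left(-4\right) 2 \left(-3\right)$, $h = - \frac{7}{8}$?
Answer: $\frac{30251}{8} \approx 3781.4$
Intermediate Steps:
$h = - \frac{7}{8}$ ($h = \left(-7\right) \frac{1}{8} = - \frac{7}{8} \approx -0.875$)
$g = 24$ ($g = \left(-8\right) \left(-3\right) = 24$)
$d{\left(w,R \right)} = - \frac{R}{8} - \frac{w}{8}$ ($d{\left(w,R \right)} = \frac{R + w}{-8} = \left(R + w\right) \left(- \frac{1}{8}\right) = - \frac{R}{8} - \frac{w}{8}$)
$K{\left(B,v \right)} = - \frac{7}{8} + B + v$ ($K{\left(B,v \right)} = \left(B + v\right) - \frac{7}{8} = - \frac{7}{8} + B + v$)
$K{\left(g,d{\left(4,2 \right)} \right)} 169 = \left(- \frac{7}{8} + 24 - \frac{3}{4}\right) 169 = \frac{179}{8} \cdot 169 = \frac{30251}{8}$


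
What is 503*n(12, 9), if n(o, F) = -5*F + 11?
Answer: -17102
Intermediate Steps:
n(o, F) = 11 - 5*F
503*n(12, 9) = 503*(11 - 5*9) = 503*(11 - 45) = 503*(-34) = -17102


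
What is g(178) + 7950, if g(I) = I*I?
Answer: 39634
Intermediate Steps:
g(I) = I**2
g(178) + 7950 = 178**2 + 7950 = 31684 + 7950 = 39634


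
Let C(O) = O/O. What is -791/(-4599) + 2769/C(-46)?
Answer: 1819346/657 ≈ 2769.2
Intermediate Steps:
C(O) = 1
-791/(-4599) + 2769/C(-46) = -791/(-4599) + 2769/1 = -791*(-1/4599) + 2769*1 = 113/657 + 2769 = 1819346/657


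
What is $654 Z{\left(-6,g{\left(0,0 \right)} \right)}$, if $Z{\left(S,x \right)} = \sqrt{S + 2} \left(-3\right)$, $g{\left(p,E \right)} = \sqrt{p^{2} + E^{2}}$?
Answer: $- 3924 i \approx - 3924.0 i$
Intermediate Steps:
$g{\left(p,E \right)} = \sqrt{E^{2} + p^{2}}$
$Z{\left(S,x \right)} = - 3 \sqrt{2 + S}$ ($Z{\left(S,x \right)} = \sqrt{2 + S} \left(-3\right) = - 3 \sqrt{2 + S}$)
$654 Z{\left(-6,g{\left(0,0 \right)} \right)} = 654 \left(- 3 \sqrt{2 - 6}\right) = 654 \left(- 3 \sqrt{-4}\right) = 654 \left(- 3 \cdot 2 i\right) = 654 \left(- 6 i\right) = - 3924 i$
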